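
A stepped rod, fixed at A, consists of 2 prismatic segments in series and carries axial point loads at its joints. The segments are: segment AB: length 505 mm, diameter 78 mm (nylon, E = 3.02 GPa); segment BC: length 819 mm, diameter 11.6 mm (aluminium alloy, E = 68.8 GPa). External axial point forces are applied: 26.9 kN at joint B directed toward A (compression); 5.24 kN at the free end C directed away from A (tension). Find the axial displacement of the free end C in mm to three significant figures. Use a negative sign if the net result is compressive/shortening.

-0.168 mm

Internal axial forces (sectioning from the free end, tension +): N_BC = 5.24 kN, N_AB = -21.66 kN.
A_AB = 4778 mm².
A_BC = 105.7 mm².
δ_AB = -21660·505/(4778·3020) = -0.758 mm
δ_BC = 5240·819/(105.7·68800) = 0.5902 mm
δ = Σδ_i = -0.1678 mm.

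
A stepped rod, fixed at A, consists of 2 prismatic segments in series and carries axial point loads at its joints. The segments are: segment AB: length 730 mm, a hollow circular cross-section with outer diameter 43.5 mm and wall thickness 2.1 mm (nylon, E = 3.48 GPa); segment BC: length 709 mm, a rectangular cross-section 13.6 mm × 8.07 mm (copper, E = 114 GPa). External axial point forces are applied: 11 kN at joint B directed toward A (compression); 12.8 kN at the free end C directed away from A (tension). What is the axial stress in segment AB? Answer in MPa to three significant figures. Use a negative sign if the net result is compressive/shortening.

Internal axial forces (sectioning from the free end, tension +): N_BC = 12.8 kN, N_AB = 1.8 kN.
A_AB = 273.1 mm².
σ_AB = N_AB/A_AB = 1800/273.1 = 6.59 MPa.

6.59 MPa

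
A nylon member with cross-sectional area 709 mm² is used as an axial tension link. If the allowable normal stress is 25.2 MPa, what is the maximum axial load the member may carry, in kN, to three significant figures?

17.9 kN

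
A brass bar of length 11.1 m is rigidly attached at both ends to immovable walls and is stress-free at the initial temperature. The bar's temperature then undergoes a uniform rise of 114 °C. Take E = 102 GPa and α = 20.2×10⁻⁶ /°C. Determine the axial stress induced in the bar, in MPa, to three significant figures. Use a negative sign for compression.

Free thermal expansion αLΔT = 20.2e-6 · 11100 · 114 = 25.56 mm.
The walls impose strain ε = −(25.56)/11100 = -2.3028e-03; σ = Eε = 102000 · -2.3028e-03 = -234.9 MPa.

-235 MPa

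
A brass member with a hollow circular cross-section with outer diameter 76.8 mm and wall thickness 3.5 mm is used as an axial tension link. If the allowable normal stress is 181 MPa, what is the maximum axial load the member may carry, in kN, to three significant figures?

146 kN

A = 806 mm².
P_max = σ_allow · A = 181 · 806 = 145900 N = 145.9 kN.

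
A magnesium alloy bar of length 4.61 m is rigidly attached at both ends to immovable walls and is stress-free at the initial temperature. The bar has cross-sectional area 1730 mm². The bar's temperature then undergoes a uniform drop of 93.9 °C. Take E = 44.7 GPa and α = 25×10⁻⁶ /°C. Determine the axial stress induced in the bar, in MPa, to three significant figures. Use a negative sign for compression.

Free thermal expansion αLΔT = 25e-6 · 4610 · -93.9 = -10.82 mm.
The walls impose strain ε = −(-10.82)/4610 = 2.3475e-03; σ = Eε = 44700 · 2.3475e-03 = 104.9 MPa.

105 MPa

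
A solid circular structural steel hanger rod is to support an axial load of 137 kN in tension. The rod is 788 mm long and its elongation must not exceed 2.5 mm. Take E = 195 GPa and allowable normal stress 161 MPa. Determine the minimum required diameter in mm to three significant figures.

Required area A ≥ P/σ_allow = 137000/161 = 850.9 mm².
For a solid circular section, d ≥ √(4A/π) = 32.92 mm.
Elongation limit: A ≥ PL/(Eδ_allow) = 137000·788/(195000·2.5) = 221.4 mm² ⇒ d ≥ 16.79 mm.
The stress limit governs.

32.9 mm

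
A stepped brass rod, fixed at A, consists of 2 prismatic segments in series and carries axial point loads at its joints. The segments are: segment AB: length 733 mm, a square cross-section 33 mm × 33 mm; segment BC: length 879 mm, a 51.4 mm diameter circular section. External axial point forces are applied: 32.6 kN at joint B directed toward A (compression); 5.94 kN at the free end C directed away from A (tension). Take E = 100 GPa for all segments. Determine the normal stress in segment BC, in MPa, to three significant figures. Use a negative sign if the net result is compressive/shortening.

2.86 MPa

Internal axial forces (sectioning from the free end, tension +): N_BC = 5.94 kN, N_AB = -26.66 kN.
A_BC = 2075 mm².
σ_BC = N_BC/A_BC = 5940/2075 = 2.863 MPa.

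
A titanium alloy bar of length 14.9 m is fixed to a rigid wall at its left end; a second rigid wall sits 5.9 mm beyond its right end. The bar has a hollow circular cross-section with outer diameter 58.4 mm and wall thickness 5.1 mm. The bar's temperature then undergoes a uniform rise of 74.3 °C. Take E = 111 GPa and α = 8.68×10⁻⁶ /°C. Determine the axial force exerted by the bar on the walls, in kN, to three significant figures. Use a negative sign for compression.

-23.6 kN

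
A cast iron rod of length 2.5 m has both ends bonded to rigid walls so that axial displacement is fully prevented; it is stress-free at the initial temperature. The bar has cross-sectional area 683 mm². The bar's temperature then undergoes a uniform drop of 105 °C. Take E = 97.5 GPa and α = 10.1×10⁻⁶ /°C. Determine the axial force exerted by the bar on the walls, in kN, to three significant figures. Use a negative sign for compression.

Free thermal expansion αLΔT = 10.1e-6 · 2500 · -105 = -2.651 mm.
The walls impose strain ε = −(-2.651)/2500 = 1.0605e-03; σ = Eε = 97500 · 1.0605e-03 = 103.4 MPa.
Wall reaction R = σ·A = 103.4·683 = 70620 N = 70.62 kN.

70.6 kN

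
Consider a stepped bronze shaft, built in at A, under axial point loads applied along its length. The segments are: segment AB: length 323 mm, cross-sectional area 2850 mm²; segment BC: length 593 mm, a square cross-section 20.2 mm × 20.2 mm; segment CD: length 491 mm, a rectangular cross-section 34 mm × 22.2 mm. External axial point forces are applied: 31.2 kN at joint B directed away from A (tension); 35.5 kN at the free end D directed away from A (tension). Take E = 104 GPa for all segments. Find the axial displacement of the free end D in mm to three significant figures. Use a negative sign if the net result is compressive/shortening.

Internal axial forces (sectioning from the free end, tension +): N_CD = 35.5 kN, N_BC = 35.5 kN, N_AB = 66.7 kN.
A_BC = 408 mm².
A_CD = 754.8 mm².
δ_AB = 66700·323/(2850·104000) = 0.07269 mm
δ_BC = 35500·593/(408·104000) = 0.4961 mm
δ_CD = 35500·491/(754.8·104000) = 0.222 mm
δ = Σδ_i = 0.7908 mm.

0.791 mm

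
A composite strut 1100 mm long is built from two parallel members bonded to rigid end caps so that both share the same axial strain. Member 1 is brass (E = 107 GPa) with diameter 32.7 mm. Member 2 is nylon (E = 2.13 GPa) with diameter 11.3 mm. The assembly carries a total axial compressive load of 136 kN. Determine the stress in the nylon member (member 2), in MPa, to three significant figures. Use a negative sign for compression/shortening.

-3.22 MPa

A_1 = 839.8 mm².
A_2 = 100.3 mm².
Equal strain + equilibrium ⇒ each member carries load in proportion to AE: A₁E₁ = 89860000 N, A₂E₂ = 213600 N, ΣAE = 90070000 N.
σ₂ = P·E₂/ΣAE = -136000·2130/90070000 = -3.216 MPa.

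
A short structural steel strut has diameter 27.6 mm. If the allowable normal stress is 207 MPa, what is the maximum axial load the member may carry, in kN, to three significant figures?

124 kN

A = 598.3 mm².
P_max = σ_allow · A = 207 · 598.3 = 123800 N = 123.8 kN.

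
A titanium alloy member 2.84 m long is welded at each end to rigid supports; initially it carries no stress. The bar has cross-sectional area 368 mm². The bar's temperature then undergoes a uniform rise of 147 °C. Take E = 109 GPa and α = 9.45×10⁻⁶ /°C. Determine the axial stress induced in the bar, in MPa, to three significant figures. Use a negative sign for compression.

Free thermal expansion αLΔT = 9.45e-6 · 2840 · 147 = 3.945 mm.
The walls impose strain ε = −(3.945)/2840 = -1.3891e-03; σ = Eε = 109000 · -1.3891e-03 = -151.4 MPa.

-151 MPa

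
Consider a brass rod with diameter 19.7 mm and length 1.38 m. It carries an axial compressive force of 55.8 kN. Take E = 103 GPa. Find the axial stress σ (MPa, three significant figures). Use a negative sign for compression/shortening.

-183 MPa

A = 304.8 mm².
σ = N/A = -55800/304.8 = -183.1 MPa.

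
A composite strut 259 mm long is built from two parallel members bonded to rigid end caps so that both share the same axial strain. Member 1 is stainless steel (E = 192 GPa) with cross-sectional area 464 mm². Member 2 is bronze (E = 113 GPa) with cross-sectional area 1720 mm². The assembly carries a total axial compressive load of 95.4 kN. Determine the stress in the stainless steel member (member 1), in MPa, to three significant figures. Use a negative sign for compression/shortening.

Equal strain + equilibrium ⇒ each member carries load in proportion to AE: A₁E₁ = 89090000 N, A₂E₂ = 194400000 N, ΣAE = 283400000 N.
σ₁ = P·E₁/ΣAE = -95400·192000/283400000 = -64.62 MPa.

-64.6 MPa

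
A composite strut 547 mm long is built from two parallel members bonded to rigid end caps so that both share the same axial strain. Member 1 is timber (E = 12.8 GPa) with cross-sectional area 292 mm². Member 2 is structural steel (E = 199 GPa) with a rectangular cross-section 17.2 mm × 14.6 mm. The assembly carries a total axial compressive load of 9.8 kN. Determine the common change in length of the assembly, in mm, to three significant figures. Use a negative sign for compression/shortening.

-0.0998 mm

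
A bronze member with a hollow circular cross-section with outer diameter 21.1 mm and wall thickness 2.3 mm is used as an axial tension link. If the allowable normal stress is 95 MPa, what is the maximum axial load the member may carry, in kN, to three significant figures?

A = 135.8 mm².
P_max = σ_allow · A = 95 · 135.8 = 12910 N = 12.91 kN.

12.9 kN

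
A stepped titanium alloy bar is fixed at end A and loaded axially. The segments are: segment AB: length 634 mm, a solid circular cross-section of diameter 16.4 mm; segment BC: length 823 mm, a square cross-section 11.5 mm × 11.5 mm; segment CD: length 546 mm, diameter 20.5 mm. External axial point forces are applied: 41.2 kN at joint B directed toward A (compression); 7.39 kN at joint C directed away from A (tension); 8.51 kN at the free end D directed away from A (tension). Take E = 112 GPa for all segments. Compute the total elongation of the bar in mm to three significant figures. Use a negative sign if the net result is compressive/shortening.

0.331 mm

Internal axial forces (sectioning from the free end, tension +): N_CD = 8.51 kN, N_BC = 15.9 kN, N_AB = -25.3 kN.
A_AB = 211.2 mm².
A_BC = 132.2 mm².
A_CD = 330.1 mm².
δ_AB = -25300·634/(211.2·112000) = -0.678 mm
δ_BC = 15900·823/(132.2·112000) = 0.8835 mm
δ_CD = 8510·546/(330.1·112000) = 0.1257 mm
δ = Σδ_i = 0.3312 mm.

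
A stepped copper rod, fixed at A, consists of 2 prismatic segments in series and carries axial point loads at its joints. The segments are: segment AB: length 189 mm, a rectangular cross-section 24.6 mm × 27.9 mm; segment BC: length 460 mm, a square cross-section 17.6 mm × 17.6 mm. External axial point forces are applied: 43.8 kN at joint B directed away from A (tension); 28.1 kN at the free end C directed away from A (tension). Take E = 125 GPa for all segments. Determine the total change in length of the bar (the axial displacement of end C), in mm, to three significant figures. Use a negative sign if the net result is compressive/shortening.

0.492 mm

Internal axial forces (sectioning from the free end, tension +): N_BC = 28.1 kN, N_AB = 71.9 kN.
A_AB = 686.3 mm².
A_BC = 309.8 mm².
δ_AB = 71900·189/(686.3·125000) = 0.1584 mm
δ_BC = 28100·460/(309.8·125000) = 0.3338 mm
δ = Σδ_i = 0.4922 mm.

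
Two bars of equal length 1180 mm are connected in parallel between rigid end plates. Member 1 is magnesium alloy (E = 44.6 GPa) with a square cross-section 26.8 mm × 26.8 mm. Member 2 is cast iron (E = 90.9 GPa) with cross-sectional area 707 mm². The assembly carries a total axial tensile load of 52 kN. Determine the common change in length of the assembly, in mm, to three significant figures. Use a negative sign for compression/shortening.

A_1 = 718.2 mm².
Equal strain + equilibrium ⇒ each member carries load in proportion to AE: A₁E₁ = 32030000 N, A₂E₂ = 64270000 N, ΣAE = 96300000 N.
δ = PL/ΣAE = 52000·1180/96300000 = 0.6372 mm.

0.637 mm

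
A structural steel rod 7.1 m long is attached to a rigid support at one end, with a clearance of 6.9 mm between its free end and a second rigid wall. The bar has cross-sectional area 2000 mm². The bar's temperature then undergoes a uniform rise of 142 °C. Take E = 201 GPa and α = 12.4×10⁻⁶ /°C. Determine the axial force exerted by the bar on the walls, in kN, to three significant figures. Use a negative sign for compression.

Free thermal expansion αLΔT = 12.4e-6 · 7100 · 142 = 12.5 mm.
The walls engage after the gap closes; constrained expansion = 12.5 − 6.9 = 5.602 mm.
The walls impose strain ε = −(5.602)/7100 = -7.8897e-04; σ = Eε = 201000 · -7.8897e-04 = -158.6 MPa.
Wall reaction R = σ·A = -158.6·2000 = -317200 N = -317.2 kN.

-317 kN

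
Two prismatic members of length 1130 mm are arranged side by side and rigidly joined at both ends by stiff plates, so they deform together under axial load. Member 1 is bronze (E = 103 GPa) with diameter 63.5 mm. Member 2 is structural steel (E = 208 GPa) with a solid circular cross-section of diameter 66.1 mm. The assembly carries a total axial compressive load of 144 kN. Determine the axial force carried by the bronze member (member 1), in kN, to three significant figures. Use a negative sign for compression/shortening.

-45.2 kN

A_1 = 3167 mm².
A_2 = 3432 mm².
Equal strain + equilibrium ⇒ each member carries load in proportion to AE: A₁E₁ = 326200000 N, A₂E₂ = 713800000 N, ΣAE = 1040000000 N.
F₁ = P·A₁E₁/ΣAE = -144000·326200000/1040000000 = -45170 N.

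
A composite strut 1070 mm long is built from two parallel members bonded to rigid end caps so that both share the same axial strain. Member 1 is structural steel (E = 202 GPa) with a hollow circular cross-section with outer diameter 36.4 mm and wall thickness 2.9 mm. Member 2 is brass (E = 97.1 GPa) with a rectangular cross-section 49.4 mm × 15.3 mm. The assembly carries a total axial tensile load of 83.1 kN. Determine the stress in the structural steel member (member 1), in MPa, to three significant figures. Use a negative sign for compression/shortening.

124 MPa

A_1 = 305.2 mm².
A_2 = 755.8 mm².
Equal strain + equilibrium ⇒ each member carries load in proportion to AE: A₁E₁ = 61650000 N, A₂E₂ = 73390000 N, ΣAE = 135000000 N.
σ₁ = P·E₁/ΣAE = 83100·202000/135000000 = 124.3 MPa.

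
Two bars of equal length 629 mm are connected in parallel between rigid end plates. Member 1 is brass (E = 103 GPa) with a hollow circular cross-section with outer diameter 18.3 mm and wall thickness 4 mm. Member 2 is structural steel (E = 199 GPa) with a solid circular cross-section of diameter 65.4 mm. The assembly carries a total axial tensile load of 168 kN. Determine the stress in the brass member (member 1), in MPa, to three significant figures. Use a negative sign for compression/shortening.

A_1 = 179.7 mm².
A_2 = 3359 mm².
Equal strain + equilibrium ⇒ each member carries load in proportion to AE: A₁E₁ = 18510000 N, A₂E₂ = 668500000 N, ΣAE = 687000000 N.
σ₁ = P·E₁/ΣAE = 168000·103000/687000000 = 25.19 MPa.

25.2 MPa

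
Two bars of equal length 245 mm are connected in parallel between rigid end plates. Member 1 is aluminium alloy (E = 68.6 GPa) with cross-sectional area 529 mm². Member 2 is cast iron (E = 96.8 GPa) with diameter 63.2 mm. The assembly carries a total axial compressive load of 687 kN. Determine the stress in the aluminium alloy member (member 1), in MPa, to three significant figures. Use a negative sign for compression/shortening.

A_2 = 3137 mm².
Equal strain + equilibrium ⇒ each member carries load in proportion to AE: A₁E₁ = 36290000 N, A₂E₂ = 303700000 N, ΣAE = 340000000 N.
σ₁ = P·E₁/ΣAE = -687000·68600/340000000 = -138.6 MPa.

-139 MPa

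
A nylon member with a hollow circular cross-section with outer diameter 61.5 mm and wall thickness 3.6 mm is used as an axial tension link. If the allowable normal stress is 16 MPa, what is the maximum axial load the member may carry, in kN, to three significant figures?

A = 654.8 mm².
P_max = σ_allow · A = 16 · 654.8 = 10480 N = 10.48 kN.

10.5 kN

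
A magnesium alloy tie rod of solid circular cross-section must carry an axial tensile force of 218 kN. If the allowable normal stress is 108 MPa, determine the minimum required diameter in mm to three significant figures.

50.7 mm

Required area A ≥ P/σ_allow = 218000/108 = 2019 mm².
For a solid circular section, d ≥ √(4A/π) = 50.7 mm.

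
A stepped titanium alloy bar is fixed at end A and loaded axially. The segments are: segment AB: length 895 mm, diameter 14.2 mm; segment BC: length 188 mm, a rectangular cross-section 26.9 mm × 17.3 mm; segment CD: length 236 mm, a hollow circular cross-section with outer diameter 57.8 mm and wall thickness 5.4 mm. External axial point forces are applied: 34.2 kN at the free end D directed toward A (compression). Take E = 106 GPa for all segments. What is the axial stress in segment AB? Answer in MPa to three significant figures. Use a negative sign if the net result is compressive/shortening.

-216 MPa

Internal axial forces (sectioning from the free end, tension +): N_CD = -34.2 kN, N_BC = -34.2 kN, N_AB = -34.2 kN.
A_AB = 158.4 mm².
σ_AB = N_AB/A_AB = -34200/158.4 = -216 MPa.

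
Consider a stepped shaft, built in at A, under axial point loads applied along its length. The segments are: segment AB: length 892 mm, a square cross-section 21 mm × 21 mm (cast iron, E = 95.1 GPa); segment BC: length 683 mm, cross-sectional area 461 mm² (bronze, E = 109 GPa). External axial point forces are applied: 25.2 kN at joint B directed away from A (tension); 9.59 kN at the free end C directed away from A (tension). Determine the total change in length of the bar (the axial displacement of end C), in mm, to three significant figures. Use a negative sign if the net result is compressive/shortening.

0.870 mm

Internal axial forces (sectioning from the free end, tension +): N_BC = 9.59 kN, N_AB = 34.79 kN.
A_AB = 441 mm².
δ_AB = 34790·892/(441·95100) = 0.7399 mm
δ_BC = 9590·683/(461·109000) = 0.1304 mm
δ = Σδ_i = 0.8703 mm.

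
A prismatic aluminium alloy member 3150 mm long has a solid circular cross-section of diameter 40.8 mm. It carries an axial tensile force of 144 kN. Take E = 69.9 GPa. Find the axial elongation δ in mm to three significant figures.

4.96 mm

A = 1307 mm².
δ_mech = NL/(AE) = 144000·3150/(1307·69900) = 4.963 mm.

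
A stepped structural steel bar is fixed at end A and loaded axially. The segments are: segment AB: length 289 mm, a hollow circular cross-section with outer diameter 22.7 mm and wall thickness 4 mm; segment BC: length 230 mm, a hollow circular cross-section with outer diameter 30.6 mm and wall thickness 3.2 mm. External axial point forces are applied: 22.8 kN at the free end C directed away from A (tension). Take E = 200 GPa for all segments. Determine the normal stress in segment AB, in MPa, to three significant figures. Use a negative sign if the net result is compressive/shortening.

97.0 MPa

Internal axial forces (sectioning from the free end, tension +): N_BC = 22.8 kN, N_AB = 22.8 kN.
A_AB = 235 mm².
σ_AB = N_AB/A_AB = 22800/235 = 97.02 MPa.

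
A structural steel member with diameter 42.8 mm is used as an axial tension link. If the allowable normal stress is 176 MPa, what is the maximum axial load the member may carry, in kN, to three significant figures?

A = 1439 mm².
P_max = σ_allow · A = 176 · 1439 = 253200 N = 253.2 kN.

253 kN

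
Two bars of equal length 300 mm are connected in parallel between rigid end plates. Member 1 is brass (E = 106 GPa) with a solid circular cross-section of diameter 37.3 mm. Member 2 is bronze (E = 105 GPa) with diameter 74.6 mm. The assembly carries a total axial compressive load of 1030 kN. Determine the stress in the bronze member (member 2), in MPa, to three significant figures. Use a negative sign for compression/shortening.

A_1 = 1093 mm².
A_2 = 4371 mm².
Equal strain + equilibrium ⇒ each member carries load in proportion to AE: A₁E₁ = 115800000 N, A₂E₂ = 458900000 N, ΣAE = 574800000 N.
σ₂ = P·E₂/ΣAE = -1030000·105000/574800000 = -188.2 MPa.

-188 MPa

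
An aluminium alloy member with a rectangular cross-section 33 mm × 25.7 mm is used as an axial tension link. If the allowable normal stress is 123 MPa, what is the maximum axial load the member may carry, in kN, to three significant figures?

A = 848.1 mm².
P_max = σ_allow · A = 123 · 848.1 = 104300 N = 104.3 kN.

104 kN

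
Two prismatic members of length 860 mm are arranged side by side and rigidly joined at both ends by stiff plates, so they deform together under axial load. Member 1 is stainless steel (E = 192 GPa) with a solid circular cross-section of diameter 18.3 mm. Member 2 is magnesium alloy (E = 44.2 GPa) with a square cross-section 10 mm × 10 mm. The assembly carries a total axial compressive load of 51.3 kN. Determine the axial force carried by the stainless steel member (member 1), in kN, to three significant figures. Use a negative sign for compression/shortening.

A_1 = 263 mm².
A_2 = 100 mm².
Equal strain + equilibrium ⇒ each member carries load in proportion to AE: A₁E₁ = 50500000 N, A₂E₂ = 4420000 N, ΣAE = 54920000 N.
F₁ = P·A₁E₁/ΣAE = -51300·50500000/54920000 = -47170 N.

-47.2 kN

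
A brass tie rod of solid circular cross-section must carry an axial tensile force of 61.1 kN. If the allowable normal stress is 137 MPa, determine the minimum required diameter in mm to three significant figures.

23.8 mm

Required area A ≥ P/σ_allow = 61100/137 = 446 mm².
For a solid circular section, d ≥ √(4A/π) = 23.83 mm.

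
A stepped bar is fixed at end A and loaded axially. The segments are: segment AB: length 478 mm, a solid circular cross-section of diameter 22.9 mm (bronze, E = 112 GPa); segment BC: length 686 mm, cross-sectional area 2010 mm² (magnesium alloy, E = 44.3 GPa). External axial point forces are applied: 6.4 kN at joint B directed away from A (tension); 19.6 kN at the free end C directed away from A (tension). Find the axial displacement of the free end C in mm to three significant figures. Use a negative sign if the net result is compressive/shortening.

0.420 mm

Internal axial forces (sectioning from the free end, tension +): N_BC = 19.6 kN, N_AB = 26 kN.
A_AB = 411.9 mm².
δ_AB = 26000·478/(411.9·112000) = 0.2694 mm
δ_BC = 19600·686/(2010·44300) = 0.151 mm
δ = Σδ_i = 0.4204 mm.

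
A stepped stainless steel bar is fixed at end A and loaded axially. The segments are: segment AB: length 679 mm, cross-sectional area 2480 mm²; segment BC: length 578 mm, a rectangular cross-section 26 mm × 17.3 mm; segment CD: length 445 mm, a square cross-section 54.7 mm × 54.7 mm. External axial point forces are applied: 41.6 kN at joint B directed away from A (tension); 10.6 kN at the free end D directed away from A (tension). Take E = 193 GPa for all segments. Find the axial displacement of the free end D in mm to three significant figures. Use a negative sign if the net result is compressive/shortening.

Internal axial forces (sectioning from the free end, tension +): N_CD = 10.6 kN, N_BC = 10.6 kN, N_AB = 52.2 kN.
A_BC = 449.8 mm².
A_CD = 2992 mm².
δ_AB = 52200·679/(2480·193000) = 0.07405 mm
δ_BC = 10600·578/(449.8·193000) = 0.07058 mm
δ_CD = 10600·445/(2992·193000) = 0.008168 mm
δ = Σδ_i = 0.1528 mm.

0.153 mm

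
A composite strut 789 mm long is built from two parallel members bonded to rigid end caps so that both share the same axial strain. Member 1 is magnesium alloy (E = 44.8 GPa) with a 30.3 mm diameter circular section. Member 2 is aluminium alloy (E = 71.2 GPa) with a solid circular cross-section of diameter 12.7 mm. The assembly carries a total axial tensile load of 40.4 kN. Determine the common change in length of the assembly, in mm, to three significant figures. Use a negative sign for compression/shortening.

0.771 mm

A_1 = 721.1 mm².
A_2 = 126.7 mm².
Equal strain + equilibrium ⇒ each member carries load in proportion to AE: A₁E₁ = 32300000 N, A₂E₂ = 9019000 N, ΣAE = 41320000 N.
δ = PL/ΣAE = 40400·789/41320000 = 0.7714 mm.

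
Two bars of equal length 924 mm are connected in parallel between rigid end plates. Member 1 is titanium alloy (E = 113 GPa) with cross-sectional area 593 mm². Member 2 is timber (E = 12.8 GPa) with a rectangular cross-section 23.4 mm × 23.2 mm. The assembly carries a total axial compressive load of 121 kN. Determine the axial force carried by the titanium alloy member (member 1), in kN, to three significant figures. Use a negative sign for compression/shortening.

-110 kN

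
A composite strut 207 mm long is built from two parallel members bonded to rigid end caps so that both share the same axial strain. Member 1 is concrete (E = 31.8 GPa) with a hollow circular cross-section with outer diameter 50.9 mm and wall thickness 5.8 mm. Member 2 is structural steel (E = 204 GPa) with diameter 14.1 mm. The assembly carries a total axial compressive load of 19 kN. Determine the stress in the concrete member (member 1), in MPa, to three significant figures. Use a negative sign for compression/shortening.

-10.4 MPa

A_1 = 821.8 mm².
A_2 = 156.1 mm².
Equal strain + equilibrium ⇒ each member carries load in proportion to AE: A₁E₁ = 26130000 N, A₂E₂ = 31850000 N, ΣAE = 57990000 N.
σ₁ = P·E₁/ΣAE = -19000·31800/57990000 = -10.42 MPa.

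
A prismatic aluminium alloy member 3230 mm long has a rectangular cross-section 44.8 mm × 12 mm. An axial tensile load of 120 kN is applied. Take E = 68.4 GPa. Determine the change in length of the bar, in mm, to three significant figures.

10.5 mm

A = 537.6 mm².
δ_mech = NL/(AE) = 120000·3230/(537.6·68400) = 10.54 mm.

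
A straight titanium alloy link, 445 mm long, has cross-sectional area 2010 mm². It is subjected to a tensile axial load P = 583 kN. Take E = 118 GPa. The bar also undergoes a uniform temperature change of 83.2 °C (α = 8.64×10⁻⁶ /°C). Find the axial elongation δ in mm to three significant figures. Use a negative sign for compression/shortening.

1.41 mm

δ_mech = NL/(AE) = 583000·445/(2010·118000) = 1.094 mm.
δ_thermal = αLΔT = 8.64e-6·445·83.2 = 0.3199 mm.
δ = δ_mech + δ_thermal = 1.414 mm.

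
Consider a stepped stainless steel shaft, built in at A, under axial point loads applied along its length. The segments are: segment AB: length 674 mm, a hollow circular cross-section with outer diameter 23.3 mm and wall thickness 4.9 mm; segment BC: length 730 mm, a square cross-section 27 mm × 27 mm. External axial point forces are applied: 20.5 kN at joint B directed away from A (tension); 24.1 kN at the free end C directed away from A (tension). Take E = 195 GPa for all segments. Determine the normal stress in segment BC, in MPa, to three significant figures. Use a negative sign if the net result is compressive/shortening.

Internal axial forces (sectioning from the free end, tension +): N_BC = 24.1 kN, N_AB = 44.6 kN.
A_BC = 729 mm².
σ_BC = N_BC/A_BC = 24100/729 = 33.06 MPa.

33.1 MPa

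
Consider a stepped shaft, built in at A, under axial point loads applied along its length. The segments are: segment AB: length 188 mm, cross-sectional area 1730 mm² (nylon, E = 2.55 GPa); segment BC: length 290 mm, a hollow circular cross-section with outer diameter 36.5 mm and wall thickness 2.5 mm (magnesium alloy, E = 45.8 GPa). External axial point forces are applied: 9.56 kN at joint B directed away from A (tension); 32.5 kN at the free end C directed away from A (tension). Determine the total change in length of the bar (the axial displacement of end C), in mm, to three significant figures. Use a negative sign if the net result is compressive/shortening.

Internal axial forces (sectioning from the free end, tension +): N_BC = 32.5 kN, N_AB = 42.06 kN.
A_BC = 267 mm².
δ_AB = 42060·188/(1730·2550) = 1.792 mm
δ_BC = 32500·290/(267·45800) = 0.7706 mm
δ = Σδ_i = 2.563 mm.

2.56 mm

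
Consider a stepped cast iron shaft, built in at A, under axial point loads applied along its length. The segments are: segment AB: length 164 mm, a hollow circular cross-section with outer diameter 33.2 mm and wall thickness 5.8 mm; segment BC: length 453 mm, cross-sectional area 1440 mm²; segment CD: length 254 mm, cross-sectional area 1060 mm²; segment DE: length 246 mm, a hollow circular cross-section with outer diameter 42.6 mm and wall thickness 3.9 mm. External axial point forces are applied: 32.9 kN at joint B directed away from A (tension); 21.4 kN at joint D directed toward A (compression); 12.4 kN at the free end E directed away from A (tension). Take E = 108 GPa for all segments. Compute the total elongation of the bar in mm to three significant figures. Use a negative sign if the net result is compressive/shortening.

Internal axial forces (sectioning from the free end, tension +): N_DE = 12.4 kN, N_CD = -9 kN, N_BC = -9 kN, N_AB = 23.9 kN.
A_AB = 499.3 mm².
A_DE = 474.2 mm².
δ_AB = 23900·164/(499.3·108000) = 0.07269 mm
δ_BC = -9000·453/(1440·108000) = -0.02622 mm
δ_CD = -9000·254/(1060·108000) = -0.01997 mm
δ_DE = 12400·246/(474.2·108000) = 0.05957 mm
δ = Σδ_i = 0.08608 mm.

0.0861 mm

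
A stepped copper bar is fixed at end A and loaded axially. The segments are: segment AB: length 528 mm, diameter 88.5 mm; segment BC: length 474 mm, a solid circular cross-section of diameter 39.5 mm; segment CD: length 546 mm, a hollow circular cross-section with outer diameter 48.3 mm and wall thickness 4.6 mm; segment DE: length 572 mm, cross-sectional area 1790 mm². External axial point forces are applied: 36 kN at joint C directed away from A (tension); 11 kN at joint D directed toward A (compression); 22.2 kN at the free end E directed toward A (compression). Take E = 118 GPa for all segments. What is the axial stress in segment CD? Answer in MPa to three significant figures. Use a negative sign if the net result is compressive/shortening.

-52.6 MPa

Internal axial forces (sectioning from the free end, tension +): N_DE = -22.2 kN, N_CD = -33.2 kN, N_BC = 2.8 kN, N_AB = 2.8 kN.
A_CD = 631.5 mm².
σ_CD = N_CD/A_CD = -33200/631.5 = -52.57 MPa.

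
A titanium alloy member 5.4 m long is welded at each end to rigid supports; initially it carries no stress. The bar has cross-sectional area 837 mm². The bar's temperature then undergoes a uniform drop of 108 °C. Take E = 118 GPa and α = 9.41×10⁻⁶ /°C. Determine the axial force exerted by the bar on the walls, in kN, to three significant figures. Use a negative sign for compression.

Free thermal expansion αLΔT = 9.41e-6 · 5400 · -108 = -5.488 mm.
The walls impose strain ε = −(-5.488)/5400 = 1.0163e-03; σ = Eε = 118000 · 1.0163e-03 = 119.9 MPa.
Wall reaction R = σ·A = 119.9·837 = 100400 N = 100.4 kN.

100 kN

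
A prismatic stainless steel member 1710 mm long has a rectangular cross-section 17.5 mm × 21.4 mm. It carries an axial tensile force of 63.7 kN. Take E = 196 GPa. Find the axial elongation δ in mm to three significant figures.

1.48 mm

A = 374.5 mm².
δ_mech = NL/(AE) = 63700·1710/(374.5·196000) = 1.484 mm.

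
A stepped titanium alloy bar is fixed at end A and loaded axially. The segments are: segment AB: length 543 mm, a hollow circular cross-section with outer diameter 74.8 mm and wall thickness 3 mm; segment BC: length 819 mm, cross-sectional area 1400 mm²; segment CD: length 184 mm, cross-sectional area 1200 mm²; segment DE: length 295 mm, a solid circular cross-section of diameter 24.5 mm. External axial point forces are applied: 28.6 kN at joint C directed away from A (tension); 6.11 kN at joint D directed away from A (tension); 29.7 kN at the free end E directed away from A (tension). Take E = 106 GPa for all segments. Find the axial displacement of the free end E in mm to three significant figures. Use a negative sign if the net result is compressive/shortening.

1.07 mm

Internal axial forces (sectioning from the free end, tension +): N_DE = 29.7 kN, N_CD = 35.81 kN, N_BC = 64.41 kN, N_AB = 64.41 kN.
A_AB = 676.7 mm².
A_DE = 471.4 mm².
δ_AB = 64410·543/(676.7·106000) = 0.4876 mm
δ_BC = 64410·819/(1400·106000) = 0.3555 mm
δ_CD = 35810·184/(1200·106000) = 0.0518 mm
δ_DE = 29700·295/(471.4·106000) = 0.1753 mm
δ = Σδ_i = 1.07 mm.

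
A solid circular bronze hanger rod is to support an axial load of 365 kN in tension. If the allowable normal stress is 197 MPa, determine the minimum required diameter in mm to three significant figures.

Required area A ≥ P/σ_allow = 365000/197 = 1853 mm².
For a solid circular section, d ≥ √(4A/π) = 48.57 mm.

48.6 mm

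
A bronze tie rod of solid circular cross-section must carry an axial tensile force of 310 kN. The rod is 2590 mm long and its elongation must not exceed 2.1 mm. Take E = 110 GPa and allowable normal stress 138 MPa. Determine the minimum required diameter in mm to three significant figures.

66.5 mm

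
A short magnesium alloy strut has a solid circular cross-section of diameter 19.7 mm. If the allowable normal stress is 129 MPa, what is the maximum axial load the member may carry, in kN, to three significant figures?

39.3 kN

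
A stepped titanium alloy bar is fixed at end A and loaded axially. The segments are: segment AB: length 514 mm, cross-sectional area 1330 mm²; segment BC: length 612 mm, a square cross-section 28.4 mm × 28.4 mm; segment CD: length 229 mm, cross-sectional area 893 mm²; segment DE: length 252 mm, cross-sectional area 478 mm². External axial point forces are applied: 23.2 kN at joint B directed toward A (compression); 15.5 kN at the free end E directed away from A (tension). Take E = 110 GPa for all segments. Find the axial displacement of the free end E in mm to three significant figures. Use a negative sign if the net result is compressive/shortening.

0.190 mm

Internal axial forces (sectioning from the free end, tension +): N_DE = 15.5 kN, N_CD = 15.5 kN, N_BC = 15.5 kN, N_AB = -7.7 kN.
A_BC = 806.6 mm².
δ_AB = -7700·514/(1330·110000) = -0.02705 mm
δ_BC = 15500·612/(806.6·110000) = 0.1069 mm
δ_CD = 15500·229/(893·110000) = 0.03613 mm
δ_DE = 15500·252/(478·110000) = 0.07429 mm
δ = Σδ_i = 0.1903 mm.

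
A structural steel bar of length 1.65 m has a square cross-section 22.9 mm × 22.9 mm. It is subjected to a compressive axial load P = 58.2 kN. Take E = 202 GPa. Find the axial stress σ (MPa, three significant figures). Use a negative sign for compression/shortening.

A = 524.4 mm².
σ = N/A = -58200/524.4 = -111 MPa.

-111 MPa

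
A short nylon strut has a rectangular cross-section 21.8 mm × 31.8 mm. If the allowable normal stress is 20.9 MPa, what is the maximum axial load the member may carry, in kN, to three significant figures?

14.5 kN

A = 693.2 mm².
P_max = σ_allow · A = 20.9 · 693.2 = 14490 N = 14.49 kN.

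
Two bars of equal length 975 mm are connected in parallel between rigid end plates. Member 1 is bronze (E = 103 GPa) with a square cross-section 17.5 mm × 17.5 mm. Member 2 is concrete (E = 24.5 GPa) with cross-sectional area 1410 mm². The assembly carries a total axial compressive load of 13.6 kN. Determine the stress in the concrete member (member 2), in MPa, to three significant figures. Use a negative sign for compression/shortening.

-5.04 MPa

A_1 = 306.2 mm².
Equal strain + equilibrium ⇒ each member carries load in proportion to AE: A₁E₁ = 31540000 N, A₂E₂ = 34540000 N, ΣAE = 66090000 N.
σ₂ = P·E₂/ΣAE = -13600·24500/66090000 = -5.042 MPa.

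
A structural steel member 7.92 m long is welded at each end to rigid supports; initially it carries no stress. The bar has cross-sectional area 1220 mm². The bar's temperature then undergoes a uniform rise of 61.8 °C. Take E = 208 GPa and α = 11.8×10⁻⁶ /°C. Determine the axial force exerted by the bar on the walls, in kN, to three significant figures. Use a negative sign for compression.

Free thermal expansion αLΔT = 11.8e-6 · 7920 · 61.8 = 5.776 mm.
The walls impose strain ε = −(5.776)/7920 = -7.2924e-04; σ = Eε = 208000 · -7.2924e-04 = -151.7 MPa.
Wall reaction R = σ·A = -151.7·1220 = -185100 N = -185.1 kN.

-185 kN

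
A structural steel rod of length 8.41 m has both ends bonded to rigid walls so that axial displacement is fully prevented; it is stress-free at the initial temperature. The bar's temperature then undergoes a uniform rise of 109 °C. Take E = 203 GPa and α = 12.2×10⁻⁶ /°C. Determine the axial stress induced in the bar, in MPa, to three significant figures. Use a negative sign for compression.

-270 MPa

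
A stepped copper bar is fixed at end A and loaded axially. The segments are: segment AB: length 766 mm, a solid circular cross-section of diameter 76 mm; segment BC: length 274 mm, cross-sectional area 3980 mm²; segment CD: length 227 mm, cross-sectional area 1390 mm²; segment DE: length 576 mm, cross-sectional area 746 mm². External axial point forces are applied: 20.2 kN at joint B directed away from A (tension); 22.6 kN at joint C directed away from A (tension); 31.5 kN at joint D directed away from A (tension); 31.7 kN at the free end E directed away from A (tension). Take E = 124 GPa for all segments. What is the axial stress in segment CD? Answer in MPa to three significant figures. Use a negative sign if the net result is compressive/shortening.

45.5 MPa

Internal axial forces (sectioning from the free end, tension +): N_DE = 31.7 kN, N_CD = 63.2 kN, N_BC = 85.8 kN, N_AB = 106 kN.
σ_CD = N_CD/A_CD = 63200/1390 = 45.47 MPa.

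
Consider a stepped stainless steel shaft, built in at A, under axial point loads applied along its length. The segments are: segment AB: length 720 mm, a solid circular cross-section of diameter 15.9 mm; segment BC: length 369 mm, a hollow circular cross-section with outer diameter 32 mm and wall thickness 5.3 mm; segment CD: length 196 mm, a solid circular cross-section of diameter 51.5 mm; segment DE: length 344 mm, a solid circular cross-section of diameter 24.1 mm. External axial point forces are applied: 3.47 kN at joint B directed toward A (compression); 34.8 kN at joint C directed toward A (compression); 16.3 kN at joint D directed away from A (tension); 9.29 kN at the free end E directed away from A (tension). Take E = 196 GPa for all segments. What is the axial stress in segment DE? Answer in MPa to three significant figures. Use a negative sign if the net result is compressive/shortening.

20.4 MPa

Internal axial forces (sectioning from the free end, tension +): N_DE = 9.29 kN, N_CD = 25.59 kN, N_BC = -9.21 kN, N_AB = -12.68 kN.
A_DE = 456.2 mm².
σ_DE = N_DE/A_DE = 9290/456.2 = 20.37 MPa.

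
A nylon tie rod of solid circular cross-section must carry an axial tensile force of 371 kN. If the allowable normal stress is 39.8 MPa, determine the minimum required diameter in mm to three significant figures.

109 mm

Required area A ≥ P/σ_allow = 371000/39.8 = 9322 mm².
For a solid circular section, d ≥ √(4A/π) = 108.9 mm.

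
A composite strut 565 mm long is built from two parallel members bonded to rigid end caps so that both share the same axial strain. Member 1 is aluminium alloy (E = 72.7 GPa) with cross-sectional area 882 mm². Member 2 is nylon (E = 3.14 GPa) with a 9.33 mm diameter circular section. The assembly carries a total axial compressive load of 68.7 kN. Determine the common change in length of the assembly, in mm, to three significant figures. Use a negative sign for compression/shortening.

-0.603 mm

A_2 = 68.37 mm².
Equal strain + equilibrium ⇒ each member carries load in proportion to AE: A₁E₁ = 64120000 N, A₂E₂ = 214700 N, ΣAE = 64340000 N.
δ = PL/ΣAE = -68700·565/64340000 = -0.6033 mm.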